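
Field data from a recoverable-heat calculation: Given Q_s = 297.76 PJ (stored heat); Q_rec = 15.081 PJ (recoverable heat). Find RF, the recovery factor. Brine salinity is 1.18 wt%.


RF = Q_rec / Q_s
RF = 15.081 / 297.76
RF = 0.050648


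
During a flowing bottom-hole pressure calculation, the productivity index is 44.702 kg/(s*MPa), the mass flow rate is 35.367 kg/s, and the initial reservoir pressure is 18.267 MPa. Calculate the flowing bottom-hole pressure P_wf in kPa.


P_wf = P_i - mdot / PI
P_wf = 18.267 - 35.367 / 44.702
P_wf = 17.47583 MPa
Convert: 17.47583 MPa * 1000.0 = 17476 kPa
P_wf = 17476 kPa


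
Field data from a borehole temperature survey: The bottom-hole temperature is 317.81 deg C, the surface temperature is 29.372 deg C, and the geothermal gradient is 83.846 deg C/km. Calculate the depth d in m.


d = (T_d - T_surf) / grad * 1000
d = (317.81 - 29.372) / 83.846 * 1000
d = 3440.1 m


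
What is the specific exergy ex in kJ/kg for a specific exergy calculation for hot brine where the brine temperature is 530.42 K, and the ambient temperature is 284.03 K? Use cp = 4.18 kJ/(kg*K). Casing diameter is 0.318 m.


ex = cp * ((T_b - T_0) - T_0 * ln(T_b/T_0))
ex = 4.18 * ((530.42 - 284.03) - 284.03 * ln(530.42/284.03))
ex = 288.37 kJ/kg


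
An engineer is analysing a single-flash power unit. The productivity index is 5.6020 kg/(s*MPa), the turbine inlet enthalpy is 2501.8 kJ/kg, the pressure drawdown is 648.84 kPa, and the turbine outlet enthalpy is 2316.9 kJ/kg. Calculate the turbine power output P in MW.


Step 1: mdot = PI * dP / 1000 = 5.602 * 648.84 / 1000 = 3.634802 kg/s
Step 2: P = mdot*(h_in - h_out)/1000 = 3.634802*(2501.8 - 2316.9)/1000 = 0.67207 MW
P = 0.67207 MW


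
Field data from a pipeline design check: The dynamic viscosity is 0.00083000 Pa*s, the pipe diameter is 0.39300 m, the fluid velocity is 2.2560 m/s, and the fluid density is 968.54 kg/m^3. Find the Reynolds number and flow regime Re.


Step 1: Re = rho*vel*D/mu = 968.54*2.256*0.393/0.00083 = 1.0346e+06
Step 2: Re = 1.0346e+06 > 4000, so flow is turbulent.
Re = 1.0346e+06 (turbulent)


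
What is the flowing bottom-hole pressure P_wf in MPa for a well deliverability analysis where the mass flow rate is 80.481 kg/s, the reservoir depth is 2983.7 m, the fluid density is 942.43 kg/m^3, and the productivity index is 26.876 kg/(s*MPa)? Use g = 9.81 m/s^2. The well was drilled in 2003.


Step 1: P_i = rho*g*h/1e6 = 942.43*9.81*2983.7/1e6 = 27.58502 MPa
Step 2: P_wf = P_i - mdot/PI = 27.58502 - 80.481/26.876 = 24.590 MPa
P_wf = 24.590 MPa


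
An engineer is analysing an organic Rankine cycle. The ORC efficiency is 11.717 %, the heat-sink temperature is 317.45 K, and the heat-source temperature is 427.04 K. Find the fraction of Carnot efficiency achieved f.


f = (eta_orc/100) / (1 - Tc/Th)
f = (11.717/100) / (1 - 317.45/427.04)
f = 0.45658


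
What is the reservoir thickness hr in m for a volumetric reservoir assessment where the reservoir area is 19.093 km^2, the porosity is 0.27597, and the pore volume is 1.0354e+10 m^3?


hr = Vp / (A * 1e6 * phi)
hr = 1.0354e+10 / (19.093 * 1e6 * 0.27597)
hr = 1965.0 m


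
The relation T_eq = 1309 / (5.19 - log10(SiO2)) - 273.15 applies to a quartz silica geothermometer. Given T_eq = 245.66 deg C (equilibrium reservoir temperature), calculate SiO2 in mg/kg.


SiO2 = 10^(5.19 - 1309/(T_eq + 273.15))
SiO2 = 10^(5.19 - 1309/(245.66 + 273.15))
SiO2 = 464.43 mg/kg


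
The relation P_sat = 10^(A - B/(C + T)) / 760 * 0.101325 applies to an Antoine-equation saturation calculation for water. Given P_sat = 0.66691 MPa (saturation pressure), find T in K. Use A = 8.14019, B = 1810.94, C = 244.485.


T = B / (A - log10(P_sat * 760 / 0.101325)) - C
T = 1810.94 / (8.14019 - log10(0.66691 * 760 / 0.101325)) - 244.485
T = 163.2902 deg C
Convert to K: 163.2902 + 273.15 = 436.44 K
T = 436.44 K


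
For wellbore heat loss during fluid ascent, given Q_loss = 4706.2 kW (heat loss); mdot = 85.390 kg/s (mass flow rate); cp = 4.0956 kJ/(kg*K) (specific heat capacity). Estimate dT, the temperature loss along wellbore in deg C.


dT = Q_loss / (mdot * cp)
dT = 4706.2 / (85.390 * 4.0956)
dT = 13.45692 K
Convert (temperature difference, 1 K = 1 deg C): 13.45692 K = 13.45692 deg C
dT = 13.457 deg C


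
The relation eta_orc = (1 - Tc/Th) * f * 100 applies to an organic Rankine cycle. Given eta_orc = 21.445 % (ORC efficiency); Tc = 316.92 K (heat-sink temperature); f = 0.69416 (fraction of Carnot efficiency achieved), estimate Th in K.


Th = Tc / (1 - (eta_orc/100)/f)
Th = 316.92 / (1 - (21.445/100)/0.69416)
Th = 458.60 K


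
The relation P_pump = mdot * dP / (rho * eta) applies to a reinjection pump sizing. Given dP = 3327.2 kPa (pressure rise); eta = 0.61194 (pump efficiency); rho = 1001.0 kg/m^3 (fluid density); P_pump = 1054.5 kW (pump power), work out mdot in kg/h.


mdot = P_pump * rho * eta / dP
mdot = 1054.5 * 1001.0 * 0.61194 / 3327.2
mdot = 194.1380 kg/s
Convert: 194.1380 kg/s * 3600.0 = 6.9890e+05 kg/h
mdot = 6.9890e+05 kg/h


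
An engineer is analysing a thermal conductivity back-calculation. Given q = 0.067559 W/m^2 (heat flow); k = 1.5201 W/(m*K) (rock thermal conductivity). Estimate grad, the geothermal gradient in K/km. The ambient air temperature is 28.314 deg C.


grad = q / k * 1000
grad = 0.067559 / 1.5201 * 1000
grad = 44.44379 deg C/km
Convert: 44.44379 deg C/km * 1.0 = 44.444 K/km
grad = 44.444 K/km


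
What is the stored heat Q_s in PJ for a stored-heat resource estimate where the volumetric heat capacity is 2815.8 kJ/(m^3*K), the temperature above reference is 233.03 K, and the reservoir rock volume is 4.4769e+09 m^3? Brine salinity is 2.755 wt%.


Q_s = Vr * rhoc * dT / 1e12
Q_s = 4.4769e+09 * 2815.8 * 233.03 / 1e12
Q_s = 2937.6 PJ


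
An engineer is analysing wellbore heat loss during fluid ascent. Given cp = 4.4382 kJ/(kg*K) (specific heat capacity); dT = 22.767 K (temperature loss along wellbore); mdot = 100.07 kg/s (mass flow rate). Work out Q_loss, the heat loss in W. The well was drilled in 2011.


Q_loss = mdot * cp * dT
Q_loss = 100.07 * 4.4382 * 22.767
Q_loss = 10111.52 kW
Convert: 10111.52 kW * 1000.0 = 1.0112e+07 W
Q_loss = 1.0112e+07 W


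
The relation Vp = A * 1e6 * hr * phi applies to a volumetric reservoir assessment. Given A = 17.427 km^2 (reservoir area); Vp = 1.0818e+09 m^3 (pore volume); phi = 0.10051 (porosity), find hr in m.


hr = Vp / (A * 1e6 * phi)
hr = 1.0818e+09 / (17.427 * 1e6 * 0.10051)
hr = 617.61 m


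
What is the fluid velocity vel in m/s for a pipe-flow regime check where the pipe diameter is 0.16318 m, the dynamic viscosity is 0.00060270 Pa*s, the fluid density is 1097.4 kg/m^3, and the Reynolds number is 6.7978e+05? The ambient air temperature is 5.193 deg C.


vel = Re * mu / (rho * D)
vel = 6.7978e+05 * 0.00060270 / (1097.4 * 0.16318)
vel = 2.2879 m/s


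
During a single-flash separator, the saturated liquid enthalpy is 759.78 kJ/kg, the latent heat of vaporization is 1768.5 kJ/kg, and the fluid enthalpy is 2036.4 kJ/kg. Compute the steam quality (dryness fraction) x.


x = (h - hf) / hfg
x = (2036.4 - 759.78) / 1768.5
x = 0.72187


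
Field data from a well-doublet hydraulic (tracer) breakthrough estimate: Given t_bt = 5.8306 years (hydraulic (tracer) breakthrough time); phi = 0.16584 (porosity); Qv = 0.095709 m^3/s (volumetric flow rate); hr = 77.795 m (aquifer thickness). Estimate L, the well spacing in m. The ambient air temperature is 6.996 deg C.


L = sqrt(t_bt*365.25*86400*3*Qv / (pi*hr*phi))
L = sqrt(5.8306*365.25*86400*3*0.095709 / (pi*77.795*0.16584))
L = 1141.7 m


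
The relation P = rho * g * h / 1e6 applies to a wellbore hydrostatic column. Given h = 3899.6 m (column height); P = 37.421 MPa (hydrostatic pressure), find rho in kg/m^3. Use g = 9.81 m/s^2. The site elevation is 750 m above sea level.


rho = P * 1e6 / (g * h)
rho = 37.421 * 1e6 / (9.81 * 3899.6)
rho = 978.20 kg/m^3


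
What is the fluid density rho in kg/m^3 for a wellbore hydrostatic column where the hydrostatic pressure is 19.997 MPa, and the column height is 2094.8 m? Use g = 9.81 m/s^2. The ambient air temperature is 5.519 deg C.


rho = P * 1e6 / (g * h)
rho = 19.997 * 1e6 / (9.81 * 2094.8)
rho = 973.09 kg/m^3


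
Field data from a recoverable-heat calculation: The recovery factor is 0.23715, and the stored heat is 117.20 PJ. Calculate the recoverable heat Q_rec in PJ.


Q_rec = Q_s * RF
Q_rec = 117.20 * 0.23715
Q_rec = 27.794 PJ


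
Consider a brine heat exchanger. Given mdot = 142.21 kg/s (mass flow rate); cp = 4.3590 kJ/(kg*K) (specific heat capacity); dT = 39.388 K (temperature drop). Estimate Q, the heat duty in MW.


Q = mdot * cp * dT / 1000
Q = 142.21 * 4.3590 * 39.388 / 1000
Q = 24.416 MW


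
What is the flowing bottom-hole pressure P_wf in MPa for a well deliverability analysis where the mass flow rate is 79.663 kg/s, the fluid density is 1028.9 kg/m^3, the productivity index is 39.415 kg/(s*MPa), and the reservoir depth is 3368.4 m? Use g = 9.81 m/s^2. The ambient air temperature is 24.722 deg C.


Step 1: P_i = rho*g*h/1e6 = 1028.9*9.81*3368.4/1e6 = 33.99898 MPa
Step 2: P_wf = P_i - mdot/PI = 33.99898 - 79.663/39.415 = 31.978 MPa
P_wf = 31.978 MPa


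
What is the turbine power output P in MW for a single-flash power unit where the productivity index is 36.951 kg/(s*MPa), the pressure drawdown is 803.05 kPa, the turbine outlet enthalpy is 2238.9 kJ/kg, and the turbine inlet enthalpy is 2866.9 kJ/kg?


Step 1: mdot = PI * dP / 1000 = 36.951 * 803.05 / 1000 = 29.67350 kg/s
Step 2: P = mdot*(h_in - h_out)/1000 = 29.67350*(2866.9 - 2238.9)/1000 = 18.635 MW
P = 18.635 MW


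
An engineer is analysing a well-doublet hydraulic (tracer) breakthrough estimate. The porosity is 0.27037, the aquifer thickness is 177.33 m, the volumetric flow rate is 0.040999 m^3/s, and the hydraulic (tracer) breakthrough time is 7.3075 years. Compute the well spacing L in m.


L = sqrt(t_bt*365.25*86400*3*Qv / (pi*hr*phi))
L = sqrt(7.3075*365.25*86400*3*0.040999 / (pi*177.33*0.27037))
L = 433.95 m


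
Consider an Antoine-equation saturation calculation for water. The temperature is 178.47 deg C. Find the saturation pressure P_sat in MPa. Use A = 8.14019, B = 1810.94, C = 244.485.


P_sat = 10^(A - B/(C + T)) / 760 * 0.101325
P_sat = 10^(8.14019 - 1810.94/(244.485 + 178.47)) / 760 * 0.101325
P_sat = 0.96262 MPa


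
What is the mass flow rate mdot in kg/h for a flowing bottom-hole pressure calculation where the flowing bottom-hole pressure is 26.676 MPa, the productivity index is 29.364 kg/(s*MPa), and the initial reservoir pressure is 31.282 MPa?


mdot = (P_i - P_wf) * PI
mdot = (31.282 - 26.676) * 29.364
mdot = 135.2506 kg/s
Convert: 135.2506 kg/s * 3600.0 = 4.8690e+05 kg/h
mdot = 4.8690e+05 kg/h


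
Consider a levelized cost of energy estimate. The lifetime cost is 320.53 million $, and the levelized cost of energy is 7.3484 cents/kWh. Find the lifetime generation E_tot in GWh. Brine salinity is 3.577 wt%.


E_tot = C_tot / LCOE * 100
E_tot = 320.53 / 7.3484 * 100
E_tot = 4361.9 GWh


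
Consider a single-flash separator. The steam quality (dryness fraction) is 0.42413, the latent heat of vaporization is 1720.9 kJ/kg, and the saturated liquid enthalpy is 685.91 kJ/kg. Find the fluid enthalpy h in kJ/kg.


h = hf + x * hfg
h = 685.91 + 0.42413 * 1720.9
h = 1415.8 kJ/kg


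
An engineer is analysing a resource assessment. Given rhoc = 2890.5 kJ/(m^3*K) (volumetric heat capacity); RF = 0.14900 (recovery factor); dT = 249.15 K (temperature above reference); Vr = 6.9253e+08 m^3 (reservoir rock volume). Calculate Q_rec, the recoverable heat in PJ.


Step 1: Q_s = Vr*rhoc*dT/1e12 = 6.9253e+08*2890.5*249.15/1e12 = 498.7380 PJ
Step 2: Q_rec = Q_s * RF = 498.7380 * 0.149 = 74.312 PJ
Q_rec = 74.312 PJ


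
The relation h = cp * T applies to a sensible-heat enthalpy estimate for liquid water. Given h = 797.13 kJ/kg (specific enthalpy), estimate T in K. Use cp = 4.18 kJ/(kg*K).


T = h / cp
T = 797.13 / 4.18
T = 190.7010 deg C
Convert to K: 190.7010 + 273.15 = 463.85 K
T = 463.85 K


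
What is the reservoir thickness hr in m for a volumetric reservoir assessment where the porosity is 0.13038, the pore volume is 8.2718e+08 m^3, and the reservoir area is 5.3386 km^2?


hr = Vp / (A * 1e6 * phi)
hr = 8.2718e+08 / (5.3386 * 1e6 * 0.13038)
hr = 1188.4 m


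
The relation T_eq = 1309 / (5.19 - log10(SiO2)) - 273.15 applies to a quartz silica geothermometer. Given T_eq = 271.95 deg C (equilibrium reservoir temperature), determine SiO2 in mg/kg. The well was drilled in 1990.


SiO2 = 10^(5.19 - 1309/(T_eq + 273.15))
SiO2 = 10^(5.19 - 1309/(271.95 + 273.15))
SiO2 = 614.62 mg/kg


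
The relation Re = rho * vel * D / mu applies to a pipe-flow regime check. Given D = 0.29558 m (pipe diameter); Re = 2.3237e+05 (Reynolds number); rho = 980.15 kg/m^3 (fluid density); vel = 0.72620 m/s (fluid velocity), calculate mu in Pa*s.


mu = rho * vel * D / Re
mu = 980.15 * 0.72620 * 0.29558 / 2.3237e+05
mu = 0.00090541 Pa*s


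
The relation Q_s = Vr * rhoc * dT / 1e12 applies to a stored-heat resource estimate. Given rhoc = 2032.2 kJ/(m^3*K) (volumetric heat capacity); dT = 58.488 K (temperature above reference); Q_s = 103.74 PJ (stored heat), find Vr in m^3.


Vr = Q_s * 1e12 / (rhoc * dT)
Vr = 103.74 * 1e12 / (2032.2 * 58.488)
Vr = 8.7280e+08 m^3


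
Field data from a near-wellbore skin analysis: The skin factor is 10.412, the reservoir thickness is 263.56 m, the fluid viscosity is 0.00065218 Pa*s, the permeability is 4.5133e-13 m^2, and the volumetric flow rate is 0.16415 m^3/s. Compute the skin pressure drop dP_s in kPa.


dP_s = S * q * mu / (2*pi*k*hr) / 1000
dP_s = 10.412 * 0.16415 * 0.00065218 / (2*pi*4.5133e-13*263.56) / 1000
dP_s = 1491.4 kPa


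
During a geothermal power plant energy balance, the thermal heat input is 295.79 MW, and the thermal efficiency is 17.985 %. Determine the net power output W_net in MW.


W_net = eta / 100 * Q_in
W_net = 17.985 / 100 * 295.79
W_net = 53.198 MW


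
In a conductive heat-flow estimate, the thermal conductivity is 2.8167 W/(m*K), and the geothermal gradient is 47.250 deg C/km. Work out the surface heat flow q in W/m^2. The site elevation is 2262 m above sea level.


q = k * grad / 1000
q = 2.8167 * 47.250 / 1000
q = 0.13309 W/m^2


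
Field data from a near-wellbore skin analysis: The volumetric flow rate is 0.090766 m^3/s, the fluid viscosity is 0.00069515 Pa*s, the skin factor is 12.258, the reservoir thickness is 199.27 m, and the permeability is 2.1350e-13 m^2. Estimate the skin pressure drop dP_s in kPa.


dP_s = S * q * mu / (2*pi*k*hr) / 1000
dP_s = 12.258 * 0.090766 * 0.00069515 / (2*pi*2.1350e-13*199.27) / 1000
dP_s = 2893.4 kPa


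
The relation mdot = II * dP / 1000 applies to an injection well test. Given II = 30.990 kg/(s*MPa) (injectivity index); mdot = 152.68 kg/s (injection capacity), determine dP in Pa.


dP = mdot * 1000 / II
dP = 152.68 * 1000 / 30.990
dP = 4926.751 kPa
Convert: 4926.751 kPa * 1000.0 = 4.9268e+06 Pa
dP = 4.9268e+06 Pa


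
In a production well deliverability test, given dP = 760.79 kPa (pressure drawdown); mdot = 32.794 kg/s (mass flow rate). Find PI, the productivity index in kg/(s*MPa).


PI = mdot * 1000 / dP
PI = 32.794 * 1000 / 760.79
PI = 43.105 kg/(s*MPa)


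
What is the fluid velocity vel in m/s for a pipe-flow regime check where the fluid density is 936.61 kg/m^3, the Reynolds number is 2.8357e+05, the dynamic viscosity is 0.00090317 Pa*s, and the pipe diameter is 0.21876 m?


vel = Re * mu / (rho * D)
vel = 2.8357e+05 * 0.00090317 / (936.61 * 0.21876)
vel = 1.2500 m/s


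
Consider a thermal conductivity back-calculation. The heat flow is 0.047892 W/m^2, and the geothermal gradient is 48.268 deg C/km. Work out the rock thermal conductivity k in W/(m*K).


k = q / (grad / 1000)
k = 0.047892 / (48.268 / 1000)
k = 0.99221 W/(m*K)


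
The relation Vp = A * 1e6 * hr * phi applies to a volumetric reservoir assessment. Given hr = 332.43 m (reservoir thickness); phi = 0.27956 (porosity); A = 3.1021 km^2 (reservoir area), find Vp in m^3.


Vp = A * 1e6 * hr * phi
Vp = 3.1021 * 1e6 * 332.43 * 0.27956
Vp = 2.8829e+08 m^3


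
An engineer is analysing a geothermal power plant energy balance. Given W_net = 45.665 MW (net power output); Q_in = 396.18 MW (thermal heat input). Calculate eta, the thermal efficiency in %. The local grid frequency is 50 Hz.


eta = W_net / Q_in * 100
eta = 45.665 / 396.18 * 100
eta = 11.526 %


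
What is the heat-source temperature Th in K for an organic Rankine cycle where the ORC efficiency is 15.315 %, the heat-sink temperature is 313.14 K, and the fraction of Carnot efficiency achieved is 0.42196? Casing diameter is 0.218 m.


Th = Tc / (1 - (eta_orc/100)/f)
Th = 313.14 / (1 - (15.315/100)/0.42196)
Th = 491.55 K


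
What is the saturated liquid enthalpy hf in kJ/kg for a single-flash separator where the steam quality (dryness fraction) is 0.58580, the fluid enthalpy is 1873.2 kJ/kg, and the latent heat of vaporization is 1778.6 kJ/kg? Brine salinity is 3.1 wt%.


hf = h - x * hfg
hf = 1873.2 - 0.58580 * 1778.6
hf = 831.30 kJ/kg


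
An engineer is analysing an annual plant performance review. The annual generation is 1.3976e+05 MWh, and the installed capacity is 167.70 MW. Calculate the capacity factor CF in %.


CF = E_a / (cap * 8760) * 100
CF = 1.3976e+05 / (167.70 * 8760) * 100
CF = 9.5136 %


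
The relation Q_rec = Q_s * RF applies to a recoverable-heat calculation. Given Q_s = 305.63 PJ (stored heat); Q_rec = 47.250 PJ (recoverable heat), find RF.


RF = Q_rec / Q_s
RF = 47.250 / 305.63
RF = 0.15460


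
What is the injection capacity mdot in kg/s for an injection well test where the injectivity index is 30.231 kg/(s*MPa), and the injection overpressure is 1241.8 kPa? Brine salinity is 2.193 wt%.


mdot = II * dP / 1000
mdot = 30.231 * 1241.8 / 1000
mdot = 37.541 kg/s


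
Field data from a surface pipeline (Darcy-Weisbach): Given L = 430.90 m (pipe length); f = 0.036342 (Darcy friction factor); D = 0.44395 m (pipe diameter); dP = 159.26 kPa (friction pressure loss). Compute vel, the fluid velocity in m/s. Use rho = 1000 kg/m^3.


vel = sqrt(dP*1000*2*D / (f*L*rho))
vel = sqrt(159.26*1000*2*0.44395 / (0.036342*430.90*1000))
vel = 3.0050 m/s


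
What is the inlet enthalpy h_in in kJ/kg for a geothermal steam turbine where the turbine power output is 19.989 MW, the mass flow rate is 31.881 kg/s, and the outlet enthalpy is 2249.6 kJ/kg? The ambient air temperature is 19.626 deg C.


h_in = h_out + P * 1000 / mdot
h_in = 2249.6 + 19.989 * 1000 / 31.881
h_in = 2876.6 kJ/kg


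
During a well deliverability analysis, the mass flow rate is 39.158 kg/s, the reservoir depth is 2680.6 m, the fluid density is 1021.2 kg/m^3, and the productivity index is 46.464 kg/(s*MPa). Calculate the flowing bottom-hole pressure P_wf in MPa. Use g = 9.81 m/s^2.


Step 1: P_i = rho*g*h/1e6 = 1021.2*9.81*2680.6/1e6 = 26.85418 MPa
Step 2: P_wf = P_i - mdot/PI = 26.85418 - 39.158/46.464 = 26.011 MPa
P_wf = 26.011 MPa


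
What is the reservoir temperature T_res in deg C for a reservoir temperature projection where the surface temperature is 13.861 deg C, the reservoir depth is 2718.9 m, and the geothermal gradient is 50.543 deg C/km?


T_res = T_surf + grad * d / 1000
T_res = 13.861 + 50.543 * 2718.9 / 1000
T_res = 151.28 deg C


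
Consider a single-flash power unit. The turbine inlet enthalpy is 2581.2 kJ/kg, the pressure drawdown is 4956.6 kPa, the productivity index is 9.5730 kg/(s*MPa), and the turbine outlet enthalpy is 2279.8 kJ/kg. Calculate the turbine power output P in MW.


Step 1: mdot = PI * dP / 1000 = 9.573 * 4956.6 / 1000 = 47.44953 kg/s
Step 2: P = mdot*(h_in - h_out)/1000 = 47.44953*(2581.2 - 2279.8)/1000 = 14.301 MW
P = 14.301 MW


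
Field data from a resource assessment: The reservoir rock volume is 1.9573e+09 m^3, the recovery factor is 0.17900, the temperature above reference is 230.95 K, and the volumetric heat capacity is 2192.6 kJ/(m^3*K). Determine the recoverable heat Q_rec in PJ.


Step 1: Q_s = Vr*rhoc*dT/1e12 = 1.9573e+09*2192.6*230.95/1e12 = 991.1395 PJ
Step 2: Q_rec = Q_s * RF = 991.1395 * 0.179 = 177.41 PJ
Q_rec = 177.41 PJ


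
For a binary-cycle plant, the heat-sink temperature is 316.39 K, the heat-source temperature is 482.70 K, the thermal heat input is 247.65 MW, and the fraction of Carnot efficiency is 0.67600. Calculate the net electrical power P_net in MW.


Step 1: eta = (1 - Tc/Th)*f = (1 - 316.39/482.7)*0.676 = 0.2329098
Step 2: P_net = eta * Q_in = 0.2329098 * 247.65 = 57.680 MW
P_net = 57.680 MW


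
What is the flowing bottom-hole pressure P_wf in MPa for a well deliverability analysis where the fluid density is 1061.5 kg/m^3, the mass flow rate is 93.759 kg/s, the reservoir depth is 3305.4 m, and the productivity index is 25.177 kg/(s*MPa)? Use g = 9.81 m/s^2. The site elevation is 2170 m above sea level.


Step 1: P_i = rho*g*h/1e6 = 1061.5*9.81*3305.4/1e6 = 34.42017 MPa
Step 2: P_wf = P_i - mdot/PI = 34.42017 - 93.759/25.177 = 30.696 MPa
P_wf = 30.696 MPa


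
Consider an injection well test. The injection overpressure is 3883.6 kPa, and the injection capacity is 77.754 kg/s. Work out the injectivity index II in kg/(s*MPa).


II = mdot * 1000 / dP
II = 77.754 * 1000 / 3883.6
II = 20.021 kg/(s*MPa)


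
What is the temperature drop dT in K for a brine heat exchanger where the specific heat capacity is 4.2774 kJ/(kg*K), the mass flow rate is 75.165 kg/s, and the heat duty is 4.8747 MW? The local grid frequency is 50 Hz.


dT = Q * 1000 / (mdot * cp)
dT = 4.8747 * 1000 / (75.165 * 4.2774)
dT = 15.162 K


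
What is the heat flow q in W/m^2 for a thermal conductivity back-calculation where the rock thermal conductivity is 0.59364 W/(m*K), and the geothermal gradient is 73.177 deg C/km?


q = k * grad / 1000
q = 0.59364 * 73.177 / 1000
q = 0.043441 W/m^2


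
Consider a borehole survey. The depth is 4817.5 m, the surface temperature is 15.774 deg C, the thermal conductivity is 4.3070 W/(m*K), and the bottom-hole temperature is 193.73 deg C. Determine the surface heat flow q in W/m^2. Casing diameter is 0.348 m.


Step 1: grad = (T_d - T_surf)/d * 1000 = (193.73 - 15.774)/4817.5 * 1000 = 36.93949 deg C/km
Step 2: q = k * grad / 1000 = 4.307 * 36.93949 / 1000 = 0.15910 W/m^2
q = 0.15910 W/m^2


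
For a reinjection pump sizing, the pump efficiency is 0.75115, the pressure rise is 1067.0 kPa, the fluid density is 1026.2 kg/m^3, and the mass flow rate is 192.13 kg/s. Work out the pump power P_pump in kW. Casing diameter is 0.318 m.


P_pump = mdot * dP / (rho * eta)
P_pump = 192.13 * 1067.0 / (1026.2 * 0.75115)
P_pump = 265.95 kW


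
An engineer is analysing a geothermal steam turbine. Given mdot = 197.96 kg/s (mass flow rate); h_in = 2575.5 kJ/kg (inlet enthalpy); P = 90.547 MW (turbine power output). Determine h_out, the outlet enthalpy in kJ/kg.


h_out = h_in - P * 1000 / mdot
h_out = 2575.5 - 90.547 * 1000 / 197.96
h_out = 2118.1 kJ/kg


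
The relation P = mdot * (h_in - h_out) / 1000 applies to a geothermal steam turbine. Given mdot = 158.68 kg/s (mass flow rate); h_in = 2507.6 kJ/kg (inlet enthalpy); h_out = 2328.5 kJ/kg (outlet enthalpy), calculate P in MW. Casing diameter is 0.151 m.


P = mdot * (h_in - h_out) / 1000
P = 158.68 * (2507.6 - 2328.5) / 1000
P = 28.420 MW


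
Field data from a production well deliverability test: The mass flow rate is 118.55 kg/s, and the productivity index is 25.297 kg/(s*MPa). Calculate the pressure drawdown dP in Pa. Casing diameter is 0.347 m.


dP = mdot * 1000 / PI
dP = 118.55 * 1000 / 25.297
dP = 4686.326 kPa
Convert: 4686.326 kPa * 1000.0 = 4.6863e+06 Pa
dP = 4.6863e+06 Pa


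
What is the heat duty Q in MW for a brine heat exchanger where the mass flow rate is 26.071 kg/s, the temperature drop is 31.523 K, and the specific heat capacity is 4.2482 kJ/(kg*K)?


Q = mdot * cp * dT / 1000
Q = 26.071 * 4.2482 * 31.523 / 1000
Q = 3.4913 MW


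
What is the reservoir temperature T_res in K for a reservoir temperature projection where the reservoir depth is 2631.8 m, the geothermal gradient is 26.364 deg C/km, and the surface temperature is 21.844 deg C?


T_res = T_surf + grad * d / 1000
T_res = 21.844 + 26.364 * 2631.8 / 1000
T_res = 91.22878 deg C
Convert to K: 91.22878 + 273.15 = 364.38 K
T_res = 364.38 K


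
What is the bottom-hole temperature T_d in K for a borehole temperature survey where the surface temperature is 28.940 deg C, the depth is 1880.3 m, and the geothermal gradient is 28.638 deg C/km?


T_d = T_surf + grad * d / 1000
T_d = 28.940 + 28.638 * 1880.3 / 1000
T_d = 82.78803 deg C
Convert to K: 82.78803 + 273.15 = 355.94 K
T_d = 355.94 K


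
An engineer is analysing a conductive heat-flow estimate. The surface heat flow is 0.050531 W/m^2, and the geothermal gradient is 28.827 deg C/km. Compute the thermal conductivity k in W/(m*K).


k = q * 1000 / grad
k = 0.050531 * 1000 / 28.827
k = 1.7529 W/(m*K)


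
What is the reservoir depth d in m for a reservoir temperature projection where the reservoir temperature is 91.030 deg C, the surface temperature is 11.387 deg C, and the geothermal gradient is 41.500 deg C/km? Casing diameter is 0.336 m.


d = (T_res - T_surf) / grad * 1000
d = (91.030 - 11.387) / 41.500 * 1000
d = 1919.1 m


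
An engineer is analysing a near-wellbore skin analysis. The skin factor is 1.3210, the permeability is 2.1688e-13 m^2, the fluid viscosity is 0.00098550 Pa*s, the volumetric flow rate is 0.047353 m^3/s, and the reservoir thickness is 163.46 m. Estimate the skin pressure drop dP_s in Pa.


dP_s = S * q * mu / (2*pi*k*hr) / 1000
dP_s = 1.3210 * 0.047353 * 0.00098550 / (2*pi*2.1688e-13*163.46) / 1000
dP_s = 276.7554 kPa
Convert: 276.7554 kPa * 1000.0 = 2.7676e+05 Pa
dP_s = 2.7676e+05 Pa


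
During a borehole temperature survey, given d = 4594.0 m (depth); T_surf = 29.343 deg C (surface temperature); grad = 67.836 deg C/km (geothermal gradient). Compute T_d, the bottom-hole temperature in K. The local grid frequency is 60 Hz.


T_d = T_surf + grad * d / 1000
T_d = 29.343 + 67.836 * 4594.0 / 1000
T_d = 340.9816 deg C
Convert to K: 340.9816 + 273.15 = 614.13 K
T_d = 614.13 K


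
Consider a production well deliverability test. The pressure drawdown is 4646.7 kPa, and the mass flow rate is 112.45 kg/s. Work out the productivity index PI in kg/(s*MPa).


PI = mdot * 1000 / dP
PI = 112.45 * 1000 / 4646.7
PI = 24.200 kg/(s*MPa)


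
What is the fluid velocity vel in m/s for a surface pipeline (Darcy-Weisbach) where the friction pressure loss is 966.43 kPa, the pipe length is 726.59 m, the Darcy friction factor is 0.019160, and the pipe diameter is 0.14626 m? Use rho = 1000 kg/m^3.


vel = sqrt(dP*1000*2*D / (f*L*rho))
vel = sqrt(966.43*1000*2*0.14626 / (0.019160*726.59*1000))
vel = 4.5063 m/s


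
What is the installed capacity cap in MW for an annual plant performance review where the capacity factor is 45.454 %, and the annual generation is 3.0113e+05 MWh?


cap = E_a / (CF/100 * 8760)
cap = 3.0113e+05 / (45.454/100 * 8760)
cap = 75.627 MW


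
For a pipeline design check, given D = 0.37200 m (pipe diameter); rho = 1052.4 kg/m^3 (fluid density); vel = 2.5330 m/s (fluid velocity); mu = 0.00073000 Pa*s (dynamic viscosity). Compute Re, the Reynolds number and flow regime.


Step 1: Re = rho*vel*D/mu = 1052.4*2.533*0.372/0.00073 = 1.3584e+06
Step 2: Re = 1.3584e+06 > 4000, so flow is turbulent.
Re = 1.3584e+06 (turbulent)


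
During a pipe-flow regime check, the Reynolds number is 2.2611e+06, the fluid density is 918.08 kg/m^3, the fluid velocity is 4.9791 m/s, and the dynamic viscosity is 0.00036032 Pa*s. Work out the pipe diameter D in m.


D = Re * mu / (rho * vel)
D = 2.2611e+06 * 0.00036032 / (918.08 * 4.9791)
D = 0.17823 m


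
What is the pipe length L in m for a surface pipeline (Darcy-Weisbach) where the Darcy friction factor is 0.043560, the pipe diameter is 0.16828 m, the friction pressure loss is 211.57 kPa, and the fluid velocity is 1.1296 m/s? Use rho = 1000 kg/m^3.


L = dP*1000*D / (f*rho*vel^2/2)
L = 211.57*1000*0.16828 / (0.043560*1000*1.1296^2/2)
L = 1281.1 m


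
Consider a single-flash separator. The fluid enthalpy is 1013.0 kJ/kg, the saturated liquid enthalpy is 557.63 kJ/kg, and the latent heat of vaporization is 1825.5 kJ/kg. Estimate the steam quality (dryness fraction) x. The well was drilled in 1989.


x = (h - hf) / hfg
x = (1013.0 - 557.63) / 1825.5
x = 0.24945


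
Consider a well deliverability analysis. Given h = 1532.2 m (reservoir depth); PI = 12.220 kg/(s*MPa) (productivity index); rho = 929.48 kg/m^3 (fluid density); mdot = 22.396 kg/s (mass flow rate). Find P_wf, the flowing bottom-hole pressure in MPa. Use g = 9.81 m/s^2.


Step 1: P_i = rho*g*h/1e6 = 929.48*9.81*1532.2/1e6 = 13.97090 MPa
Step 2: P_wf = P_i - mdot/PI = 13.97090 - 22.396/12.22 = 12.138 MPa
P_wf = 12.138 MPa


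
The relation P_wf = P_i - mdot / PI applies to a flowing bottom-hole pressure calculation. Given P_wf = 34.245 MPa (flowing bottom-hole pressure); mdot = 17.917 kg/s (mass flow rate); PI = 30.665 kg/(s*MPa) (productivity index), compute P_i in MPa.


P_i = P_wf + mdot / PI
P_i = 34.245 + 17.917 / 30.665
P_i = 34.829 MPa


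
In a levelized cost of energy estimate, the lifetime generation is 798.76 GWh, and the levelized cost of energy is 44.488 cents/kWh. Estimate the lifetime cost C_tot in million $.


C_tot = LCOE / 100 * E_tot
C_tot = 44.488 / 100 * 798.76
C_tot = 355.35 million $


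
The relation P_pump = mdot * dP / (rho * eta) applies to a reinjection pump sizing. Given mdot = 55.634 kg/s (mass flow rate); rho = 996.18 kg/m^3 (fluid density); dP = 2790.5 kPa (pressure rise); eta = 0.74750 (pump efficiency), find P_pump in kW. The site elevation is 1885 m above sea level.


P_pump = mdot * dP / (rho * eta)
P_pump = 55.634 * 2790.5 / (996.18 * 0.74750)
P_pump = 208.48 kW


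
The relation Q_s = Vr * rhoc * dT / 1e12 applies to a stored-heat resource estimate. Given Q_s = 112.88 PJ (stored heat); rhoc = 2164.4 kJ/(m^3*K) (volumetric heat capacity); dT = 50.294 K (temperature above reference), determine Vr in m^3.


Vr = Q_s * 1e12 / (rhoc * dT)
Vr = 112.88 * 1e12 / (2164.4 * 50.294)
Vr = 1.0370e+09 m^3


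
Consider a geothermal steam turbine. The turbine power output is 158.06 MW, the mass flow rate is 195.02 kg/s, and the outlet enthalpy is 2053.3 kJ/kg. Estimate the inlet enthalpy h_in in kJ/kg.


h_in = h_out + P * 1000 / mdot
h_in = 2053.3 + 158.06 * 1000 / 195.02
h_in = 2863.8 kJ/kg


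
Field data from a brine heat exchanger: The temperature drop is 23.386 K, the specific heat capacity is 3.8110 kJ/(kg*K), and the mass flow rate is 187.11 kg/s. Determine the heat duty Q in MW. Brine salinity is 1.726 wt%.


Q = mdot * cp * dT / 1000
Q = 187.11 * 3.8110 * 23.386 / 1000
Q = 16.676 MW


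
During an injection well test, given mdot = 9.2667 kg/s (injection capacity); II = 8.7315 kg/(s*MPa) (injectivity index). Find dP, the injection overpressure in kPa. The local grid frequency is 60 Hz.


dP = mdot * 1000 / II
dP = 9.2667 * 1000 / 8.7315
dP = 1061.3 kPa


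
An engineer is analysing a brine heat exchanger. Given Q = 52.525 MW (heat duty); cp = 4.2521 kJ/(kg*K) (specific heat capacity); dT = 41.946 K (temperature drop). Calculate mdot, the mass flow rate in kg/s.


mdot = Q * 1000 / (cp * dT)
mdot = 52.525 * 1000 / (4.2521 * 41.946)
mdot = 294.49 kg/s


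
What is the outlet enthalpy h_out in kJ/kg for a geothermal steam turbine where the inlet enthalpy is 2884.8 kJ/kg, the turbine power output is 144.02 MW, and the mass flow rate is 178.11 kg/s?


h_out = h_in - P * 1000 / mdot
h_out = 2884.8 - 144.02 * 1000 / 178.11
h_out = 2076.2 kJ/kg


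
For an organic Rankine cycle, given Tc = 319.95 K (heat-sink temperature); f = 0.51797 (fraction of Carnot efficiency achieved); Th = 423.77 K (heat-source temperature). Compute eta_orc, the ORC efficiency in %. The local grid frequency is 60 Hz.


eta_orc = (1 - Tc/Th) * f * 100
eta_orc = (1 - 319.95/423.77) * 0.51797 * 100
eta_orc = 12.690 %


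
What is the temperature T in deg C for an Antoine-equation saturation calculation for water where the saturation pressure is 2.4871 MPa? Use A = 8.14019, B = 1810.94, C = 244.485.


T = B / (A - log10(P_sat * 760 / 0.101325)) - C
T = 1810.94 / (8.14019 - log10(2.4871 * 760 / 0.101325)) - 244.485
T = 223.53 deg C


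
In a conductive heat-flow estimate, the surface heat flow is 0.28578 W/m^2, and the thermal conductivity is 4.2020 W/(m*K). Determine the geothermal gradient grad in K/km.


grad = q * 1000 / k
grad = 0.28578 * 1000 / 4.2020
grad = 68.01047 deg C/km
Convert: 68.01047 deg C/km * 1.0 = 68.010 K/km
grad = 68.010 K/km


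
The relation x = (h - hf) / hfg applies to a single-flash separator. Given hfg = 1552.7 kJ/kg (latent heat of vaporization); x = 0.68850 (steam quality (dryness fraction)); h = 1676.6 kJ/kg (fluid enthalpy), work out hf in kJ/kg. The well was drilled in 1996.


hf = h - x * hfg
hf = 1676.6 - 0.68850 * 1552.7
hf = 607.57 kJ/kg


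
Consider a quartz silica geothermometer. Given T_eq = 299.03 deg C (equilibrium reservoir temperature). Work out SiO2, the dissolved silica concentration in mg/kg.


SiO2 = 10^(5.19 - 1309/(T_eq + 273.15))
SiO2 = 10^(5.19 - 1309/(299.03 + 273.15))
SiO2 = 798.47 mg/kg


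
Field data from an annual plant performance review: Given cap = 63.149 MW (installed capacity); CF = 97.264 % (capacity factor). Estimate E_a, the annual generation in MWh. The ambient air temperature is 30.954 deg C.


E_a = CF / 100 * cap * 8760
E_a = 97.264 / 100 * 63.149 * 8760
E_a = 5.3805e+05 MWh


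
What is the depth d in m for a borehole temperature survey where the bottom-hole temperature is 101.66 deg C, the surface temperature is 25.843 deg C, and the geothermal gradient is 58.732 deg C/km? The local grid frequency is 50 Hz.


d = (T_d - T_surf) / grad * 1000
d = (101.66 - 25.843) / 58.732 * 1000
d = 1290.9 m


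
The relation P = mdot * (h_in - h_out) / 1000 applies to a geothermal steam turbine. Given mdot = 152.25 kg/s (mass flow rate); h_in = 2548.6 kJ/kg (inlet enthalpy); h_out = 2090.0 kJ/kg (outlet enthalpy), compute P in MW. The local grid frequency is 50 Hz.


P = mdot * (h_in - h_out) / 1000
P = 152.25 * (2548.6 - 2090.0) / 1000
P = 69.822 MW


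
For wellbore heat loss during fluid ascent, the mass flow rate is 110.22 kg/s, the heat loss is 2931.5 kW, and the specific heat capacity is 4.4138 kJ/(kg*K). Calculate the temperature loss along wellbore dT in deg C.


dT = Q_loss / (mdot * cp)
dT = 2931.5 / (110.22 * 4.4138)
dT = 6.025830 K
Convert (temperature difference, 1 K = 1 deg C): 6.025830 K = 6.025830 deg C
dT = 6.0258 deg C


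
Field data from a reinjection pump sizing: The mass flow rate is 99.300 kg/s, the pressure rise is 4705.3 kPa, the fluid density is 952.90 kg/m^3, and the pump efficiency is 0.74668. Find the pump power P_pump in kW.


P_pump = mdot * dP / (rho * eta)
P_pump = 99.300 * 4705.3 / (952.90 * 0.74668)
P_pump = 656.68 kW


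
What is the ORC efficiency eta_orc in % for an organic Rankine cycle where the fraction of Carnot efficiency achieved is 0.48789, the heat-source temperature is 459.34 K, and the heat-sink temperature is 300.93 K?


eta_orc = (1 - Tc/Th) * f * 100
eta_orc = (1 - 300.93/459.34) * 0.48789 * 100
eta_orc = 16.826 %


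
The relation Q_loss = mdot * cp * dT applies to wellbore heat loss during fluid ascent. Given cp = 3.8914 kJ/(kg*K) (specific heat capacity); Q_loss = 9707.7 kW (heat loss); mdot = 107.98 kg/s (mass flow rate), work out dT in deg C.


dT = Q_loss / (mdot * cp)
dT = 9707.7 / (107.98 * 3.8914)
dT = 23.10293 K
Convert (temperature difference, 1 K = 1 deg C): 23.10293 K = 23.10293 deg C
dT = 23.103 deg C


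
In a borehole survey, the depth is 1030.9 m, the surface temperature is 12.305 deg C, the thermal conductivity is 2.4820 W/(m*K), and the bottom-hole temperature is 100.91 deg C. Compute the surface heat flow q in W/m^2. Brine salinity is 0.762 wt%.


Step 1: grad = (T_d - T_surf)/d * 1000 = (100.91 - 12.305)/1030.9 * 1000 = 85.94917 deg C/km
Step 2: q = k * grad / 1000 = 2.482 * 85.94917 / 1000 = 0.21333 W/m^2
q = 0.21333 W/m^2


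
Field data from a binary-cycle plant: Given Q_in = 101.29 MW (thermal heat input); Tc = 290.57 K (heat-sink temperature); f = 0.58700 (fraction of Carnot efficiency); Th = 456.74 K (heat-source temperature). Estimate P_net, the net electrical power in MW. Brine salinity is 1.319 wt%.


Step 1: eta = (1 - Tc/Th)*f = (1 - 290.57/456.74)*0.587 = 0.2135609
Step 2: P_net = eta * Q_in = 0.2135609 * 101.29 = 21.632 MW
P_net = 21.632 MW


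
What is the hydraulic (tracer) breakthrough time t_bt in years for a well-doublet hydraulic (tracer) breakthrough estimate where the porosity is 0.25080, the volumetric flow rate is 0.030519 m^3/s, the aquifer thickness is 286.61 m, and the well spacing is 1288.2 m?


t_bt = pi * hr * phi * L^2 / (3 * Qv) / (365.25*86400)
t_bt = pi * 286.61 * 0.25080 * 1288.2^2 / (3 * 0.030519) / (365.25*86400)
t_bt = 129.70 years


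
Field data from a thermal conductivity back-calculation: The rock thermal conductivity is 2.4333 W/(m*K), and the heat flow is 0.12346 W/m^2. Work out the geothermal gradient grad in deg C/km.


grad = q / k * 1000
grad = 0.12346 / 2.4333 * 1000
grad = 50.738 deg C/km


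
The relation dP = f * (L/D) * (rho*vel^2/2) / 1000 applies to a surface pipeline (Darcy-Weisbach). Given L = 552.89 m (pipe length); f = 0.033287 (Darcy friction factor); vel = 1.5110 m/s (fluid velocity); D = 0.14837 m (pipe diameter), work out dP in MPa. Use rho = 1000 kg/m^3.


dP = f * (L/D) * (rho*vel^2/2) / 1000
dP = 0.033287 * (552.89/0.14837) * (1000*1.5110^2/2) / 1000
dP = 141.6010 kPa
Convert: 141.6010 kPa * 0.001 = 0.14160 MPa
dP = 0.14160 MPa


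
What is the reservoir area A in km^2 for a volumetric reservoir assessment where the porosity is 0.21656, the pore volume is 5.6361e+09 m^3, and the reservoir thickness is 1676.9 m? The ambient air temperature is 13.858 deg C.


A = Vp / (1e6 * hr * phi)
A = 5.6361e+09 / (1e6 * 1676.9 * 0.21656)
A = 15.520 km^2


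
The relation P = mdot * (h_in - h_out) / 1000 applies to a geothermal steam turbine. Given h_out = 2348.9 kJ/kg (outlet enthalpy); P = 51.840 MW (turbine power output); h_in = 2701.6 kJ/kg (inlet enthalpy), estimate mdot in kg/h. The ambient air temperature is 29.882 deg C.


mdot = P * 1000 / (h_in - h_out)
mdot = 51.840 * 1000 / (2701.6 - 2348.9)
mdot = 146.9804 kg/s
Convert: 146.9804 kg/s * 3600.0 = 5.2913e+05 kg/h
mdot = 5.2913e+05 kg/h


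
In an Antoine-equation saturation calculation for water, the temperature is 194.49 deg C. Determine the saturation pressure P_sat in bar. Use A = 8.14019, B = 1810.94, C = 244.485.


P_sat = 10^(A - B/(C + T)) / 760 * 0.101325
P_sat = 10^(8.14019 - 1810.94/(244.485 + 194.49)) / 760 * 0.101325
P_sat = 1.379463 MPa
Convert: 1.379463 MPa * 10.0 = 13.795 bar
P_sat = 13.795 bar


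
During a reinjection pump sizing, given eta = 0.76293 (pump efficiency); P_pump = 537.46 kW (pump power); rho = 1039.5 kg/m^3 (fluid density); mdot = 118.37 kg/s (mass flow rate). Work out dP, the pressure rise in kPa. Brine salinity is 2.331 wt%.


dP = P_pump * rho * eta / mdot
dP = 537.46 * 1039.5 * 0.76293 / 118.37
dP = 3600.9 kPa


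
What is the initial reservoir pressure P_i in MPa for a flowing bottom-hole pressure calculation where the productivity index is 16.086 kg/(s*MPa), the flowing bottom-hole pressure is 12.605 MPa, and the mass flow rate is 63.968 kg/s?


P_i = P_wf + mdot / PI
P_i = 12.605 + 63.968 / 16.086
P_i = 16.582 MPa


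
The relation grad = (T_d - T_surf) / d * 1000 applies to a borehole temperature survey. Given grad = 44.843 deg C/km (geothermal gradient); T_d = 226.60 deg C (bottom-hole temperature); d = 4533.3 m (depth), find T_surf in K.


T_surf = T_d - grad * d / 1000
T_surf = 226.60 - 44.843 * 4533.3 / 1000
T_surf = 23.31323 deg C
Convert to K: 23.31323 + 273.15 = 296.46 K
T_surf = 296.46 K
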